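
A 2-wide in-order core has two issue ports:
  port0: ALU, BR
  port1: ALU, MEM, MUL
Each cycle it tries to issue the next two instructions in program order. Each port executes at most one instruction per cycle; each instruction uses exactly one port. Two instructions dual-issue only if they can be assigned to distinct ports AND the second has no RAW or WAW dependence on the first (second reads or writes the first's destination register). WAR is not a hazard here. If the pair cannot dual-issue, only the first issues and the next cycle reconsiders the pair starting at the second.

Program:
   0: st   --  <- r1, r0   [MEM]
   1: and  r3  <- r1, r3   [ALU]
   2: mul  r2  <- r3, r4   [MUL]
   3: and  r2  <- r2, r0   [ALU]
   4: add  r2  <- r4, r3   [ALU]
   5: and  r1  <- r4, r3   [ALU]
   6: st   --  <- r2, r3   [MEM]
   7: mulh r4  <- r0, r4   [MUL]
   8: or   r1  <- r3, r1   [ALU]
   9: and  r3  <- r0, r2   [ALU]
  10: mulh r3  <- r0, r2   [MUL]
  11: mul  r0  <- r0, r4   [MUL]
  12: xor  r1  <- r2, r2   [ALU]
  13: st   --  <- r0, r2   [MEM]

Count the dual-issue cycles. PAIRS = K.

c0: i0&i1 st.MEM/and.ALU  pair
c1: i2 mul.MUL  RAW+WAW r2
c2: i3 and.ALU  WAW r2
c3: i4&i5 add.ALU/and.ALU  pair
c4: i6 st.MEM  no-port MEM/MUL
c5: i7&i8 mulh.MUL/or.ALU  pair
c6: i9 and.ALU  WAW r3
c7: i10 mulh.MUL  no-port MUL/MUL
c8: i11&i12 mul.MUL/xor.ALU  pair
c9: i13 st.MEM  tail

PAIRS = 4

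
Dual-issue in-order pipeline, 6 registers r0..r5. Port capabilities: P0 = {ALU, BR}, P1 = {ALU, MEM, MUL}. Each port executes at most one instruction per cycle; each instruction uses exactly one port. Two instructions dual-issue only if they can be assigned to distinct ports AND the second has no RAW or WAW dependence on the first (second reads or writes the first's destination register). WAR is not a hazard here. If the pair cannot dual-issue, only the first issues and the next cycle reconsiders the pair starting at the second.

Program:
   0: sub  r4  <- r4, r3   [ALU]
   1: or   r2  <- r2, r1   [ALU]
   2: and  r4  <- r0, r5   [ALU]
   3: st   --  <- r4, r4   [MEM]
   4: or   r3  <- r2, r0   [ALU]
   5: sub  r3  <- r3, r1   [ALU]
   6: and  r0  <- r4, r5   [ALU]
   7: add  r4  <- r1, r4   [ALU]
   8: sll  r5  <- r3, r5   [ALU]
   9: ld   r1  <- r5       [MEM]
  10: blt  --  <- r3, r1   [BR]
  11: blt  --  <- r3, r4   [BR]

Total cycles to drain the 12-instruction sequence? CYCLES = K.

  cy0 -> i0+i1 (sub.ALU+or.ALU) dual
  cy1 -> i2 (and.ALU) RAW r4
  cy2 -> i3+i4 (st.MEM+or.ALU) dual
  cy3 -> i5+i6 (sub.ALU+and.ALU) dual
  cy4 -> i7+i8 (add.ALU+sll.ALU) dual
  cy5 -> i9 (ld.MEM) RAW r1
  cy6 -> i10 (blt.BR) no-port BR/BR
  cy7 -> i11 (blt.BR) tail

CYCLES = 8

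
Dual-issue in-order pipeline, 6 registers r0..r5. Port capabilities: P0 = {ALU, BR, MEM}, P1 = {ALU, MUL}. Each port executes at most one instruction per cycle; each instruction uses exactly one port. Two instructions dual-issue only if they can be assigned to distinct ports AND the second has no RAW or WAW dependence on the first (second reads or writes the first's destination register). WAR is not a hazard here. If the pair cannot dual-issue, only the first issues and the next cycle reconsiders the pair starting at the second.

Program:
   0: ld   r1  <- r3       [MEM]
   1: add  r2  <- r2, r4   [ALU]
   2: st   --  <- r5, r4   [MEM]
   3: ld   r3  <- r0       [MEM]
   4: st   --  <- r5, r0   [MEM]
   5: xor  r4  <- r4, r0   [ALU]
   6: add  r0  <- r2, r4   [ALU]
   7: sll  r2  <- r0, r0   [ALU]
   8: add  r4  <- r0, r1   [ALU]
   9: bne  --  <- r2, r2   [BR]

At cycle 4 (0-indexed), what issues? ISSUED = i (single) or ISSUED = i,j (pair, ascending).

0. ld.MEM/add.ALU @i0,i1  | dual
1. st.MEM @i2  | no-port MEM/MEM
2. ld.MEM @i3  | no-port MEM/MEM
3. st.MEM/xor.ALU @i4,i5  | dual
4. add.ALU @i6  | RAW r0
5. sll.ALU/add.ALU @i7,i8  | dual
6. bne.BR @i9  | tail

ISSUED = 6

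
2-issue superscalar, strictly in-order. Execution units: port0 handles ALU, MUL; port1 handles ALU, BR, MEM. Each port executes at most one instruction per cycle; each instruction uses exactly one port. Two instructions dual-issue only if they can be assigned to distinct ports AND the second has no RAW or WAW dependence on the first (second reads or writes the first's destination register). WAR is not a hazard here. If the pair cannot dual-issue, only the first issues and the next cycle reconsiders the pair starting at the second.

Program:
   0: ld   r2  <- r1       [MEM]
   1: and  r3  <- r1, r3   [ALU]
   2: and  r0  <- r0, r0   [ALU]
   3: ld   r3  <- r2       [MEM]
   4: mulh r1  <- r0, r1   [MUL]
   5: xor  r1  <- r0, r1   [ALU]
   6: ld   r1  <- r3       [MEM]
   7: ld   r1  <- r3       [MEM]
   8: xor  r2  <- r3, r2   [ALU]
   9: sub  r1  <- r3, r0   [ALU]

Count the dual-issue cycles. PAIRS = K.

PAIRS = 3

[0] i0+i1  ld.MEM and.ALU  -- pair
[1] i2+i3  and.ALU ld.MEM  -- pair
[2] i4  mulh.MUL  -- RAW+WAW r1
[3] i5  xor.ALU  -- WAW r1
[4] i6  ld.MEM  -- no-port MEM/MEM
[5] i7+i8  ld.MEM xor.ALU  -- pair
[6] i9  sub.ALU  -- tail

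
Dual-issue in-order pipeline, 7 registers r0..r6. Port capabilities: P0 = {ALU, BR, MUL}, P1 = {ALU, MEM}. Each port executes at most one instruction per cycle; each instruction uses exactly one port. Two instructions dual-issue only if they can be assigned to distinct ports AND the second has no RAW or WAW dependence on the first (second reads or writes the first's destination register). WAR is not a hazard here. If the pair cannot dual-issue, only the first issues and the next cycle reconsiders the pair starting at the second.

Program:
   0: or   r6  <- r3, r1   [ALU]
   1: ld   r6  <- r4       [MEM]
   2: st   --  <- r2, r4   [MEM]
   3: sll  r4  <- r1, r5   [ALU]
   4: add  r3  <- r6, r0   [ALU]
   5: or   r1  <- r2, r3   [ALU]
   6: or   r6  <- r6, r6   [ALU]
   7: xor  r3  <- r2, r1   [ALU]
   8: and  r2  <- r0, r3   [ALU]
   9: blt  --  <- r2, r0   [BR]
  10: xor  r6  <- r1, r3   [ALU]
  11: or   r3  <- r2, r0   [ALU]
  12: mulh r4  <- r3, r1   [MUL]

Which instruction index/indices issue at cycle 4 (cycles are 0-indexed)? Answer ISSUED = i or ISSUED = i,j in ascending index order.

ISSUED = 5,6

#0 head=0: or i0 WAW r6
#1 head=1: ld i1 no-port MEM/MEM
#2 head=2: st+sll i2&i3 2-wide
#3 head=4: add i4 RAW r3
#4 head=5: or+or i5&i6 2-wide
#5 head=7: xor i7 RAW r3
#6 head=8: and i8 RAW r2
#7 head=9: blt+xor i9&i10 2-wide
#8 head=11: or i11 RAW r3
#9 head=12: mulh i12 tail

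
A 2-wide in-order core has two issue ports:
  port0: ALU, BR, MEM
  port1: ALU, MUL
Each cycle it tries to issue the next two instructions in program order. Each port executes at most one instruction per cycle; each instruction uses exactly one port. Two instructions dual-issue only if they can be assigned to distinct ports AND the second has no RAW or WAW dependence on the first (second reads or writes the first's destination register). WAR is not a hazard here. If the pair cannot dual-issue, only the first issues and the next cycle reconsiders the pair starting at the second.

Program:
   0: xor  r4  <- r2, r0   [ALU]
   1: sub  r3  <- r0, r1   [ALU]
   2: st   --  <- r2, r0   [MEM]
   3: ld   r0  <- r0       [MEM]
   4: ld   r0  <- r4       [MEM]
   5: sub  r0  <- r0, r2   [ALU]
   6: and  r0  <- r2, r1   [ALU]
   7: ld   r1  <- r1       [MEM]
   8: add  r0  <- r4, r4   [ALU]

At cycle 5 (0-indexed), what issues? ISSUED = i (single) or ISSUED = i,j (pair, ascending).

#0 head=0: xor;sub i0+i1 pair
#1 head=2: st i2 no-port MEM/MEM
#2 head=3: ld i3 no-port MEM/MEM
#3 head=4: ld i4 RAW+WAW r0
#4 head=5: sub i5 WAW r0
#5 head=6: and;ld i6+i7 pair
#6 head=8: add i8 tail

ISSUED = 6,7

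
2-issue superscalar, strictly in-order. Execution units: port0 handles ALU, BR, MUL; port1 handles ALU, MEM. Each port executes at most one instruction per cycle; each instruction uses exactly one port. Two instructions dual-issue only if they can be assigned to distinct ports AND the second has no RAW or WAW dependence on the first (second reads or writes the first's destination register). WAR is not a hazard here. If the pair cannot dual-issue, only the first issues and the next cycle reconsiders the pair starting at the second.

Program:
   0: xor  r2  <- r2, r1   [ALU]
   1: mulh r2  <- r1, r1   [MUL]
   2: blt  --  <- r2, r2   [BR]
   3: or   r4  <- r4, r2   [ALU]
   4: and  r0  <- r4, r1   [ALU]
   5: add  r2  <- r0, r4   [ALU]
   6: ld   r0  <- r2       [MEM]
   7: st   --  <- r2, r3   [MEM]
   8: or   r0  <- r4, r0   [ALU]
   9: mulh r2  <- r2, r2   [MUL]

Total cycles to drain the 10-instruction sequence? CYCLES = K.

CYCLES = 8

#0 head=0: xor i0 WAW r2
#1 head=1: mulh i1 no-port MUL/BR
#2 head=2: blt/or i2,i3 dual
#3 head=4: and i4 RAW r0
#4 head=5: add i5 RAW r2
#5 head=6: ld i6 no-port MEM/MEM
#6 head=7: st/or i7,i8 dual
#7 head=9: mulh i9 tail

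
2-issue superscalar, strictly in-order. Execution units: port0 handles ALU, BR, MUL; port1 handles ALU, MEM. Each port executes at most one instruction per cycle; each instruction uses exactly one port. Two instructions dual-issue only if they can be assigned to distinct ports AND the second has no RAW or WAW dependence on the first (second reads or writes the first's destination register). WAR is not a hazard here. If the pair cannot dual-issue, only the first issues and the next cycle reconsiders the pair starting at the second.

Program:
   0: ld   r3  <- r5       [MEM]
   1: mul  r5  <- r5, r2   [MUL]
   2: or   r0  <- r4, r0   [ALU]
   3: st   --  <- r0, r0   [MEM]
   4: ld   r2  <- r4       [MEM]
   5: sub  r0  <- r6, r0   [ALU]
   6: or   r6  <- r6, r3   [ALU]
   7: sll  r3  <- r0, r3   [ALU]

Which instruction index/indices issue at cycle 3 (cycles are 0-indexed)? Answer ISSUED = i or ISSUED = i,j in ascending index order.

t=0 i0,i1:ld+mul ; pair
t=1 i2:or ; RAW r0
t=2 i3:st ; no-port MEM/MEM
t=3 i4,i5:ld+sub ; pair
t=4 i6,i7:or+sll ; pair

ISSUED = 4,5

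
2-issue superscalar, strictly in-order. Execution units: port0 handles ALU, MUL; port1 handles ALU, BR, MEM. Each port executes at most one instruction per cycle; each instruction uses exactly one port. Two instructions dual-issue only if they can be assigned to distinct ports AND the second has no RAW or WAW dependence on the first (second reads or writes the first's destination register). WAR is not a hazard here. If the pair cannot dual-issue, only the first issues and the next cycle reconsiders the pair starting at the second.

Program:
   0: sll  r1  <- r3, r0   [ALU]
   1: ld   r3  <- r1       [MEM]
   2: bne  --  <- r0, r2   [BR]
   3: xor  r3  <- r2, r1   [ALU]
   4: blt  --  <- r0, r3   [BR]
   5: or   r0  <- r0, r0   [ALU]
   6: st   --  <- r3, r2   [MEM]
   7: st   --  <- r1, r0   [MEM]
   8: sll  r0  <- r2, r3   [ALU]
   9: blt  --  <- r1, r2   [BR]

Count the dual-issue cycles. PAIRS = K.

PAIRS = 3

[0] i0  sll.ALU  -- RAW r1
[1] i1  ld.MEM  -- no-port MEM/BR
[2] i2&i3  bne.BR;xor.ALU  -- dual
[3] i4&i5  blt.BR;or.ALU  -- dual
[4] i6  st.MEM  -- no-port MEM/MEM
[5] i7&i8  st.MEM;sll.ALU  -- dual
[6] i9  blt.BR  -- tail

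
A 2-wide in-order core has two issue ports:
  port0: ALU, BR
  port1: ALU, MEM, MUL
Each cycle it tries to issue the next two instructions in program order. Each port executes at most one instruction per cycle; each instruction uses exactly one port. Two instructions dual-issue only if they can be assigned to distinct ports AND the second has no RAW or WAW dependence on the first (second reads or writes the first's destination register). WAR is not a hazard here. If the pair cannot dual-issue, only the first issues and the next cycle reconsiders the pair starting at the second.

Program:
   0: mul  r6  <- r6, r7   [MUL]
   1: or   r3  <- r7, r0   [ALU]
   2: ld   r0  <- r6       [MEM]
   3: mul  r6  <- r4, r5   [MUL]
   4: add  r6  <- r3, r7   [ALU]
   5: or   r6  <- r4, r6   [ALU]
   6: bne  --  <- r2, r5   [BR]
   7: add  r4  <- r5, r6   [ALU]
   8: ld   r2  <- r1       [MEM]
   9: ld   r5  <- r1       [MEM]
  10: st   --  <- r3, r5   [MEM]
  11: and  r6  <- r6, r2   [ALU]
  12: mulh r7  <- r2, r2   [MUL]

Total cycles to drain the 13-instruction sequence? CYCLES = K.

c0: i0&i1 mul.MUL;or.ALU  2-wide
c1: i2 ld.MEM  no-port MEM/MUL
c2: i3 mul.MUL  WAW r6
c3: i4 add.ALU  RAW+WAW r6
c4: i5&i6 or.ALU;bne.BR  2-wide
c5: i7&i8 add.ALU;ld.MEM  2-wide
c6: i9 ld.MEM  no-port MEM/MEM
c7: i10&i11 st.MEM;and.ALU  2-wide
c8: i12 mulh.MUL  tail

CYCLES = 9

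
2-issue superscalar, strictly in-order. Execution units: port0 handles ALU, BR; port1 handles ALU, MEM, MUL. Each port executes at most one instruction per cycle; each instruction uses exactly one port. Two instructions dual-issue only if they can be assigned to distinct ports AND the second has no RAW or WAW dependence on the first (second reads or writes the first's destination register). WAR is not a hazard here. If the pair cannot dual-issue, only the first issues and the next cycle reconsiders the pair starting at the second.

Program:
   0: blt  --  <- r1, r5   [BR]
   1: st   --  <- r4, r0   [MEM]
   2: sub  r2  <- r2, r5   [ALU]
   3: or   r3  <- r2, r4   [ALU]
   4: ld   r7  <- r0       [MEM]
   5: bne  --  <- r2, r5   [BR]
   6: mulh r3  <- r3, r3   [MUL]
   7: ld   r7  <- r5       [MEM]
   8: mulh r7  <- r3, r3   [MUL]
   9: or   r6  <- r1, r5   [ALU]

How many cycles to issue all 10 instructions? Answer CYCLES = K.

CYCLES = 6

#0 head=0: blt.BR;st.MEM i0&i1 dual
#1 head=2: sub.ALU i2 RAW r2
#2 head=3: or.ALU;ld.MEM i3&i4 dual
#3 head=5: bne.BR;mulh.MUL i5&i6 dual
#4 head=7: ld.MEM i7 no-port MEM/MUL
#5 head=8: mulh.MUL;or.ALU i8&i9 dual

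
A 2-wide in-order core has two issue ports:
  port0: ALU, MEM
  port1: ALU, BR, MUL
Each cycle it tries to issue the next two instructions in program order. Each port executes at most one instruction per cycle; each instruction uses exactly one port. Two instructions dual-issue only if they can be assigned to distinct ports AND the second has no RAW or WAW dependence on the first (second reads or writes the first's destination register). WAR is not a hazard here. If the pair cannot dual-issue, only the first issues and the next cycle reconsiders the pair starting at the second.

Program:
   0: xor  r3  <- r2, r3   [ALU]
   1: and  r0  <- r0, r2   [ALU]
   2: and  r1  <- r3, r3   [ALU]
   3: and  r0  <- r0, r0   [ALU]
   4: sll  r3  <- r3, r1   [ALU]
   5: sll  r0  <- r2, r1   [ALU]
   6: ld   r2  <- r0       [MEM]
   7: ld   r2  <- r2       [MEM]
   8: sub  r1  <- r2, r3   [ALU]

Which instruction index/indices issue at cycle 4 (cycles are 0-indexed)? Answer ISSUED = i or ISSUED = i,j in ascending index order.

#0 head=0: xor.ALU/and.ALU i0/i1 2-wide
#1 head=2: and.ALU/and.ALU i2/i3 2-wide
#2 head=4: sll.ALU/sll.ALU i4/i5 2-wide
#3 head=6: ld.MEM i6 no-port MEM/MEM
#4 head=7: ld.MEM i7 RAW r2
#5 head=8: sub.ALU i8 tail

ISSUED = 7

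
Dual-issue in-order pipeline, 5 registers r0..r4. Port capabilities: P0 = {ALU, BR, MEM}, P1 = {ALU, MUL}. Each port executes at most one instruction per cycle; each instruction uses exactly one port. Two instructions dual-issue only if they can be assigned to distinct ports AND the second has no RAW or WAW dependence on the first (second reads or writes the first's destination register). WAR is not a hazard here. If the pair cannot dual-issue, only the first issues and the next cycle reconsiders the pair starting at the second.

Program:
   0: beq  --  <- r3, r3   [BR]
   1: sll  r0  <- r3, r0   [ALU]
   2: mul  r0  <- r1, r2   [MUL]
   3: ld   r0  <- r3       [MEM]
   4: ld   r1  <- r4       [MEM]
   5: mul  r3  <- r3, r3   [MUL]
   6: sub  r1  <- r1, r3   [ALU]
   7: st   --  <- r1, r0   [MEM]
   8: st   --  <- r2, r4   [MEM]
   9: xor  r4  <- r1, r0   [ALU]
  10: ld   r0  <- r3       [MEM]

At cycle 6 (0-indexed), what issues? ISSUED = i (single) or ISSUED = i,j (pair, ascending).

ISSUED = 8,9

0. beq.BR;sll.ALU @i0&i1  | 2-wide
1. mul.MUL @i2  | WAW r0
2. ld.MEM @i3  | no-port MEM/MEM
3. ld.MEM;mul.MUL @i4&i5  | 2-wide
4. sub.ALU @i6  | RAW r1
5. st.MEM @i7  | no-port MEM/MEM
6. st.MEM;xor.ALU @i8&i9  | 2-wide
7. ld.MEM @i10  | tail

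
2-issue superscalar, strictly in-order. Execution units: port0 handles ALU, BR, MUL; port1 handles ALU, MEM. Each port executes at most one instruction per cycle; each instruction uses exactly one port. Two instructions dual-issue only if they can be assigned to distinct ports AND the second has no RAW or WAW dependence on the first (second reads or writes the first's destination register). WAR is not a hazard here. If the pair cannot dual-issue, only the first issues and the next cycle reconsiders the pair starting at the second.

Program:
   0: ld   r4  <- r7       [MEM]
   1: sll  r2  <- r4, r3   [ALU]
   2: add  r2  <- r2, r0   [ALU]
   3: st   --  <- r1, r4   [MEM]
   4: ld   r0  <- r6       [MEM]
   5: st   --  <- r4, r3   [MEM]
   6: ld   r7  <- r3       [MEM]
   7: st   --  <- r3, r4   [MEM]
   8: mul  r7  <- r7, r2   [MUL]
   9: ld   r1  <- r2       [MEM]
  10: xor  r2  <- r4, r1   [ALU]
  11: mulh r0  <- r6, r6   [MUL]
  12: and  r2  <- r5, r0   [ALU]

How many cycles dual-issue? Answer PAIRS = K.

t=0 i0:ld.MEM ; RAW r4
t=1 i1:sll.ALU ; RAW+WAW r2
t=2 i2/i3:add.ALU st.MEM ; dual
t=3 i4:ld.MEM ; no-port MEM/MEM
t=4 i5:st.MEM ; no-port MEM/MEM
t=5 i6:ld.MEM ; no-port MEM/MEM
t=6 i7/i8:st.MEM mul.MUL ; dual
t=7 i9:ld.MEM ; RAW r1
t=8 i10/i11:xor.ALU mulh.MUL ; dual
t=9 i12:and.ALU ; tail

PAIRS = 3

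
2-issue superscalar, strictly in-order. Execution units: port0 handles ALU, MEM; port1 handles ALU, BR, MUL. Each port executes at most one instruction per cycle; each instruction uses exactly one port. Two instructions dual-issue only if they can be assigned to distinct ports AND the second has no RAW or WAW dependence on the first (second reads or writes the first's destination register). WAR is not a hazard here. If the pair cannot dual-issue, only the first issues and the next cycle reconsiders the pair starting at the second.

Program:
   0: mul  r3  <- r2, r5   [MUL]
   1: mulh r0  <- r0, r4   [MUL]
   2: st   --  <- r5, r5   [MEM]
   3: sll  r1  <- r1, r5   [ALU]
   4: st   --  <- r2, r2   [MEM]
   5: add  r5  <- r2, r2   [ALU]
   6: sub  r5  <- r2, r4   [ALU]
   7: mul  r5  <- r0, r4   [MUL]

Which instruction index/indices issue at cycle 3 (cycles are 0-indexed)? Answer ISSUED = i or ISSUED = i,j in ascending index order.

ISSUED = 5

  cy0 -> i0 (mul) no-port MUL/MUL
  cy1 -> i1/i2 (mulh st) 2-wide
  cy2 -> i3/i4 (sll st) 2-wide
  cy3 -> i5 (add) WAW r5
  cy4 -> i6 (sub) WAW r5
  cy5 -> i7 (mul) tail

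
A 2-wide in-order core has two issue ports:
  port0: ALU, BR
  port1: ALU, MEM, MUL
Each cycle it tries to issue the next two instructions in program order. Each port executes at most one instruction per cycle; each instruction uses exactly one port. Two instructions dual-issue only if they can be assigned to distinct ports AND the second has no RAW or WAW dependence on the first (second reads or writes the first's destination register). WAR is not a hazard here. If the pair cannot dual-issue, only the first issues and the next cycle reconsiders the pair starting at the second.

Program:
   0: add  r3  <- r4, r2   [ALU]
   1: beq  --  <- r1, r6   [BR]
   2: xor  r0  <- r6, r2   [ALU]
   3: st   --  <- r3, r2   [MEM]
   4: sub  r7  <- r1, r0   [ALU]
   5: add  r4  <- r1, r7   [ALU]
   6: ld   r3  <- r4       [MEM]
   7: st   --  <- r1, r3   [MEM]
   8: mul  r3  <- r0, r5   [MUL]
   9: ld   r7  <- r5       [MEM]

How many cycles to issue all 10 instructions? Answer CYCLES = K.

CYCLES = 8

0. add.ALU+beq.BR @i0,i1  | dual
1. xor.ALU+st.MEM @i2,i3  | dual
2. sub.ALU @i4  | RAW r7
3. add.ALU @i5  | RAW r4
4. ld.MEM @i6  | no-port MEM/MEM
5. st.MEM @i7  | no-port MEM/MUL
6. mul.MUL @i8  | no-port MUL/MEM
7. ld.MEM @i9  | tail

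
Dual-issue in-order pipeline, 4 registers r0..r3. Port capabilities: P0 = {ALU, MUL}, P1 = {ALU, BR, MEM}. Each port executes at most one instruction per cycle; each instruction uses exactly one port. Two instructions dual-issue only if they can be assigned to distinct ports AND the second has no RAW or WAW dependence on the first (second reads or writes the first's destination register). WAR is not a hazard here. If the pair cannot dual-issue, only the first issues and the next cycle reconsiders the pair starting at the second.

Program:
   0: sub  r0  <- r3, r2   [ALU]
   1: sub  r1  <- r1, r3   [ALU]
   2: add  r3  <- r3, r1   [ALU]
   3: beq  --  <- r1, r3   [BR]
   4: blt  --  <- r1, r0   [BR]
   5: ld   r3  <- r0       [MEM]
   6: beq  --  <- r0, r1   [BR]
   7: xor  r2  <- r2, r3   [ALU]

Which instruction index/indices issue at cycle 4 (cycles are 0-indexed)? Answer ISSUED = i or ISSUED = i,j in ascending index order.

[0] i0,i1  sub.ALU sub.ALU  -- pair
[1] i2  add.ALU  -- RAW r3
[2] i3  beq.BR  -- no-port BR/BR
[3] i4  blt.BR  -- no-port BR/MEM
[4] i5  ld.MEM  -- no-port MEM/BR
[5] i6,i7  beq.BR xor.ALU  -- pair

ISSUED = 5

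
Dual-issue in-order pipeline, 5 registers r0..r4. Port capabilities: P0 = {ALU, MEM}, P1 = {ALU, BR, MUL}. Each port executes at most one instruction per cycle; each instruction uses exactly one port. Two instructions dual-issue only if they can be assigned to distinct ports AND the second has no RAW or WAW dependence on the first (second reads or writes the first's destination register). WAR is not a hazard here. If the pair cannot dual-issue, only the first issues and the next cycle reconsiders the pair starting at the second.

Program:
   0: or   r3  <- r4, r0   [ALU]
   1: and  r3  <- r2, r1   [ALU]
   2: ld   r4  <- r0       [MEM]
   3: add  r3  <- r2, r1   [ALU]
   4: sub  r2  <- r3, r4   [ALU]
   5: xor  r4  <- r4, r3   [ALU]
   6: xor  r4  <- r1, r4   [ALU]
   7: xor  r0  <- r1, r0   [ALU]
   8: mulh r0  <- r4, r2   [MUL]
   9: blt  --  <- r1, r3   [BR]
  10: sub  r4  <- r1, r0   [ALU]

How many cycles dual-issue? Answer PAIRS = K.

PAIRS = 4

t=0 i0:or ; WAW r3
t=1 i1/i2:and+ld ; 2-wide
t=2 i3:add ; RAW r3
t=3 i4/i5:sub+xor ; 2-wide
t=4 i6/i7:xor+xor ; 2-wide
t=5 i8:mulh ; no-port MUL/BR
t=6 i9/i10:blt+sub ; 2-wide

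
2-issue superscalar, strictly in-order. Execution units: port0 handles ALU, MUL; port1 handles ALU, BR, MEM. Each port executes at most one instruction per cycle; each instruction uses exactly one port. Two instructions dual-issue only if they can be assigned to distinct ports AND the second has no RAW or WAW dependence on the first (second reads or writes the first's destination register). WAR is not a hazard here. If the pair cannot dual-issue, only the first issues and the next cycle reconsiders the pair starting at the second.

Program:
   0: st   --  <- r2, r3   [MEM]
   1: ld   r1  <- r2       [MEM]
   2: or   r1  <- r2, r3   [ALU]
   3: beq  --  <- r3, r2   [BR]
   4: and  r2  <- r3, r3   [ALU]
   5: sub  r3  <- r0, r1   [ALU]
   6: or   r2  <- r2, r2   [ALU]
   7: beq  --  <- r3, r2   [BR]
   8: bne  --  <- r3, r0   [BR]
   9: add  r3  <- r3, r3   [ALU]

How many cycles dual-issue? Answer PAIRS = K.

PAIRS = 3

0. st @i0  | no-port MEM/MEM
1. ld @i1  | WAW r1
2. or/beq @i2&i3  | dual
3. and/sub @i4&i5  | dual
4. or @i6  | RAW r2
5. beq @i7  | no-port BR/BR
6. bne/add @i8&i9  | dual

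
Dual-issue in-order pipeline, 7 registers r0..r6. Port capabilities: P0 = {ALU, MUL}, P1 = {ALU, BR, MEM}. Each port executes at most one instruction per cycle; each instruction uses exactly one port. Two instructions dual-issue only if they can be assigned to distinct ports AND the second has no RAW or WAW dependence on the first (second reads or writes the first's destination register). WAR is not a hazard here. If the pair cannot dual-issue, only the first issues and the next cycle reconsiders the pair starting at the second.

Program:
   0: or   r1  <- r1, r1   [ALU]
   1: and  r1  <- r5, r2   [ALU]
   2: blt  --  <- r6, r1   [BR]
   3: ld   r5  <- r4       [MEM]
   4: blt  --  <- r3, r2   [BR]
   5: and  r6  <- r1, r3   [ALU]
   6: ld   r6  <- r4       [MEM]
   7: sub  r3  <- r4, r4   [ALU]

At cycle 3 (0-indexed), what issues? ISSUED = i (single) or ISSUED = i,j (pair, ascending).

t=0 i0:or ; WAW r1
t=1 i1:and ; RAW r1
t=2 i2:blt ; no-port BR/MEM
t=3 i3:ld ; no-port MEM/BR
t=4 i4+i5:blt/and ; dual
t=5 i6+i7:ld/sub ; dual

ISSUED = 3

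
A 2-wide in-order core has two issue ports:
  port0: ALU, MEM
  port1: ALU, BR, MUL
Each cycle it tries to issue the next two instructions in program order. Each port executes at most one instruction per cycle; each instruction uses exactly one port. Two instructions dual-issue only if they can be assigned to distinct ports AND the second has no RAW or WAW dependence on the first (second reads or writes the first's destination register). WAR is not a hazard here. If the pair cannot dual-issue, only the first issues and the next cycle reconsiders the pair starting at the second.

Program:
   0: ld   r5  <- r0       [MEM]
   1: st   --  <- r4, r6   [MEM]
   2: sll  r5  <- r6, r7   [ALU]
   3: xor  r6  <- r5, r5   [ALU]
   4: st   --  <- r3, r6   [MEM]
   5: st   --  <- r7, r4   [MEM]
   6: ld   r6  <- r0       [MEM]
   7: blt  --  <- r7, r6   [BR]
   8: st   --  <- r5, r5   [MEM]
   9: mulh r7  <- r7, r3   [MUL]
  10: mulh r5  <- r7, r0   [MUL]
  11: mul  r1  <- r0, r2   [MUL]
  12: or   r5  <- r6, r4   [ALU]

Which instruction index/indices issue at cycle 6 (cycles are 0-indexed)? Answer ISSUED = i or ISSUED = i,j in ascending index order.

ISSUED = 7,8

c0: i0 ld.MEM  no-port MEM/MEM
c1: i1,i2 st.MEM+sll.ALU  pair
c2: i3 xor.ALU  RAW r6
c3: i4 st.MEM  no-port MEM/MEM
c4: i5 st.MEM  no-port MEM/MEM
c5: i6 ld.MEM  RAW r6
c6: i7,i8 blt.BR+st.MEM  pair
c7: i9 mulh.MUL  no-port MUL/MUL
c8: i10 mulh.MUL  no-port MUL/MUL
c9: i11,i12 mul.MUL+or.ALU  pair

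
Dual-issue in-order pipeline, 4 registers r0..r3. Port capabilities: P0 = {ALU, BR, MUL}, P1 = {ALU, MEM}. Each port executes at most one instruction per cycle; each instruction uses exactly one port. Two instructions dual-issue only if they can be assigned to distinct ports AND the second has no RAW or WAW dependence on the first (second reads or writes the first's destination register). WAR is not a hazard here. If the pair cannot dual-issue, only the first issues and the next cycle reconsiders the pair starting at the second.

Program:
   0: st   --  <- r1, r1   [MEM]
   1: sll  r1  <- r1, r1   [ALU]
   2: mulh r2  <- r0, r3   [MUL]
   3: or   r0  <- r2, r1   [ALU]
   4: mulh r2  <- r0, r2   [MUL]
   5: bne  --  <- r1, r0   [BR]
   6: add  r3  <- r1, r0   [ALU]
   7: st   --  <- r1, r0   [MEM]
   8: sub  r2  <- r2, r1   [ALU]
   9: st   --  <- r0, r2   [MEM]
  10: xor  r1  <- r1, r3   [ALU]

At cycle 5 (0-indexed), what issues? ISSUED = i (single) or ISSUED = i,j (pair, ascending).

#0 head=0: st.MEM+sll.ALU i0,i1 2-wide
#1 head=2: mulh.MUL i2 RAW r2
#2 head=3: or.ALU i3 RAW r0
#3 head=4: mulh.MUL i4 no-port MUL/BR
#4 head=5: bne.BR+add.ALU i5,i6 2-wide
#5 head=7: st.MEM+sub.ALU i7,i8 2-wide
#6 head=9: st.MEM+xor.ALU i9,i10 2-wide

ISSUED = 7,8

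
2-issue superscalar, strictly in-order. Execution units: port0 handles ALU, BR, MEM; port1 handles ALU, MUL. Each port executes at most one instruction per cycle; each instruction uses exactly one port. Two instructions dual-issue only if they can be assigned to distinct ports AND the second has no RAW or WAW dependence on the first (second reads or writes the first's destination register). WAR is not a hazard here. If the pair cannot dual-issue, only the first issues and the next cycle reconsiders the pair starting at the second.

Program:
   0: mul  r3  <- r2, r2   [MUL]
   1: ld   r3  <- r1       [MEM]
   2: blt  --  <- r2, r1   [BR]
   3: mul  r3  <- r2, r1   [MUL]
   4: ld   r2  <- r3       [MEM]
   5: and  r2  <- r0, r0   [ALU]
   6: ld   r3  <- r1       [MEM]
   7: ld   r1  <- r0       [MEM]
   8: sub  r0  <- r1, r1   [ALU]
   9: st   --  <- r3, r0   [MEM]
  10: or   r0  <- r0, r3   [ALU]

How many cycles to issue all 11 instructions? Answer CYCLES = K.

CYCLES = 8

#0 head=0: mul i0 WAW r3
#1 head=1: ld i1 no-port MEM/BR
#2 head=2: blt/mul i2/i3 2-wide
#3 head=4: ld i4 WAW r2
#4 head=5: and/ld i5/i6 2-wide
#5 head=7: ld i7 RAW r1
#6 head=8: sub i8 RAW r0
#7 head=9: st/or i9/i10 2-wide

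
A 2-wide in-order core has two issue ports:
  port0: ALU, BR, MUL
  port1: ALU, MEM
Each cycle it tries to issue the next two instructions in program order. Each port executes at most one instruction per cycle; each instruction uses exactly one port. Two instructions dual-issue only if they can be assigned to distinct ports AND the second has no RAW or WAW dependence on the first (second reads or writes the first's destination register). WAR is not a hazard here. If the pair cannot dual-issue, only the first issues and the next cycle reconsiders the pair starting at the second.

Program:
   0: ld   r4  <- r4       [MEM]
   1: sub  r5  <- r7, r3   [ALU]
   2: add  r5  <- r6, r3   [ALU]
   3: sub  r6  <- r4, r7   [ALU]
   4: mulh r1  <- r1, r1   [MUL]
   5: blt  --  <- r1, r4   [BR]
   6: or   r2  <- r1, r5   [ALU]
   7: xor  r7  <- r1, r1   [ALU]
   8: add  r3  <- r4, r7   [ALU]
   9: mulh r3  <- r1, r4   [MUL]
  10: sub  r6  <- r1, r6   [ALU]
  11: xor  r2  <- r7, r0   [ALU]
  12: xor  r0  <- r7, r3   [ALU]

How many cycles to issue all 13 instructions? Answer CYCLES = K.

  cy0 -> i0+i1 (ld sub) 2-wide
  cy1 -> i2+i3 (add sub) 2-wide
  cy2 -> i4 (mulh) no-port MUL/BR
  cy3 -> i5+i6 (blt or) 2-wide
  cy4 -> i7 (xor) RAW r7
  cy5 -> i8 (add) WAW r3
  cy6 -> i9+i10 (mulh sub) 2-wide
  cy7 -> i11+i12 (xor xor) 2-wide

CYCLES = 8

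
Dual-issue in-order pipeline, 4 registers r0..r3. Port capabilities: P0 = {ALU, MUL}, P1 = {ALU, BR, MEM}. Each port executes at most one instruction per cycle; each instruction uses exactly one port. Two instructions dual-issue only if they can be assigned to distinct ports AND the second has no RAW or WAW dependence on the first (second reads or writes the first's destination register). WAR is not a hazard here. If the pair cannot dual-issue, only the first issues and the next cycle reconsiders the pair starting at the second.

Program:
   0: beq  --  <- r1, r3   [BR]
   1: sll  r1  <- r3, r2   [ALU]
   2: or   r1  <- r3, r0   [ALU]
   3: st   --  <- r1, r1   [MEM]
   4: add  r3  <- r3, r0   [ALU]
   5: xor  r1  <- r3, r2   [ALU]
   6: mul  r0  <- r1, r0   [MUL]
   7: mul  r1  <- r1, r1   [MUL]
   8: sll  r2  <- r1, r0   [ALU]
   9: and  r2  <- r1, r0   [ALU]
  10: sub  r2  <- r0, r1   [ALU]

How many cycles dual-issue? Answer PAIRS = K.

0. beq+sll @i0&i1  | dual
1. or @i2  | RAW r1
2. st+add @i3&i4  | dual
3. xor @i5  | RAW r1
4. mul @i6  | no-port MUL/MUL
5. mul @i7  | RAW r1
6. sll @i8  | WAW r2
7. and @i9  | WAW r2
8. sub @i10  | tail

PAIRS = 2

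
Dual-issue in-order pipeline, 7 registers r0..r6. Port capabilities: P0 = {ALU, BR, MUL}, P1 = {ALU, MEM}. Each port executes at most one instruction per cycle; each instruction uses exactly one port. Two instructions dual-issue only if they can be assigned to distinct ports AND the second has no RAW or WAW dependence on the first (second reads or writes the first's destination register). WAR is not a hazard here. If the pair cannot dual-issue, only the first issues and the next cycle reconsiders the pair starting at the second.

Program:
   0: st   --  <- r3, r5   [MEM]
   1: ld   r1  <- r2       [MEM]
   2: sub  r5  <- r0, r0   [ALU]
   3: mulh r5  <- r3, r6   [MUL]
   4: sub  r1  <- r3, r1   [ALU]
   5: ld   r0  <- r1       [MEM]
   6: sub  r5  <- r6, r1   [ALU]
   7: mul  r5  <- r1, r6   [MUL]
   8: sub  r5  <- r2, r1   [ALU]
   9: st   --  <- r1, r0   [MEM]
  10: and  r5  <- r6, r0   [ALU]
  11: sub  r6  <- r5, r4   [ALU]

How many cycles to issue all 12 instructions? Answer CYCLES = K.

#0 head=0: st.MEM i0 no-port MEM/MEM
#1 head=1: ld.MEM/sub.ALU i1+i2 pair
#2 head=3: mulh.MUL/sub.ALU i3+i4 pair
#3 head=5: ld.MEM/sub.ALU i5+i6 pair
#4 head=7: mul.MUL i7 WAW r5
#5 head=8: sub.ALU/st.MEM i8+i9 pair
#6 head=10: and.ALU i10 RAW r5
#7 head=11: sub.ALU i11 tail

CYCLES = 8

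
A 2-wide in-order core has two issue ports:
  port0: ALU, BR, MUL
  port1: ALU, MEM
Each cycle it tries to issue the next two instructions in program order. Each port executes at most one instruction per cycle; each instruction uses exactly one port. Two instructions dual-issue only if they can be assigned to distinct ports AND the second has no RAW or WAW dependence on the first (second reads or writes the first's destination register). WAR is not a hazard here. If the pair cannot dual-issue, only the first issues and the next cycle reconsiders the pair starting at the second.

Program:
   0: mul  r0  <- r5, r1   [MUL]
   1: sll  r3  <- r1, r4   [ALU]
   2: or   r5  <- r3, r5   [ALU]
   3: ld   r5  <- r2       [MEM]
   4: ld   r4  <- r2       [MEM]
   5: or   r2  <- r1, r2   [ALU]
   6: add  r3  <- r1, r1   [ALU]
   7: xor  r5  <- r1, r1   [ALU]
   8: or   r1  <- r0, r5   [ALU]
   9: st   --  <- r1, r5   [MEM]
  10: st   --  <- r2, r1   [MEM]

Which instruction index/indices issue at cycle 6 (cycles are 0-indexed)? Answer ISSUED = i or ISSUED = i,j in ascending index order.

  cy0 -> i0+i1 (mul sll) pair
  cy1 -> i2 (or) WAW r5
  cy2 -> i3 (ld) no-port MEM/MEM
  cy3 -> i4+i5 (ld or) pair
  cy4 -> i6+i7 (add xor) pair
  cy5 -> i8 (or) RAW r1
  cy6 -> i9 (st) no-port MEM/MEM
  cy7 -> i10 (st) tail

ISSUED = 9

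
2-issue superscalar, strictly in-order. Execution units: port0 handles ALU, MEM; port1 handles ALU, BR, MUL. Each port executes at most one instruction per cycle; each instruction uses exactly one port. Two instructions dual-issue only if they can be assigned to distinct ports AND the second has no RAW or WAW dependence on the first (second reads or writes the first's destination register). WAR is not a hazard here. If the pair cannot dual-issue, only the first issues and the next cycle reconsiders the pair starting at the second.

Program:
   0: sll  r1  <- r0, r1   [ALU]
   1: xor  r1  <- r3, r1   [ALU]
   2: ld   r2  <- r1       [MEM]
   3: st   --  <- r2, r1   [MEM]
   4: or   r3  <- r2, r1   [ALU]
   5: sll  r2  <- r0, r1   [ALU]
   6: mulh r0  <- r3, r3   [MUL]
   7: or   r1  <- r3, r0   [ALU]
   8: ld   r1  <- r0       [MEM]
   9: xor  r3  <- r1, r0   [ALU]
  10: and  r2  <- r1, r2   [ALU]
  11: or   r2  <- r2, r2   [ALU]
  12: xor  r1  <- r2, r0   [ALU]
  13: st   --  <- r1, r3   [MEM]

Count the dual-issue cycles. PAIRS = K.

PAIRS = 3

c0: i0 sll.ALU  RAW+WAW r1
c1: i1 xor.ALU  RAW r1
c2: i2 ld.MEM  no-port MEM/MEM
c3: i3/i4 st.MEM+or.ALU  pair
c4: i5/i6 sll.ALU+mulh.MUL  pair
c5: i7 or.ALU  WAW r1
c6: i8 ld.MEM  RAW r1
c7: i9/i10 xor.ALU+and.ALU  pair
c8: i11 or.ALU  RAW r2
c9: i12 xor.ALU  RAW r1
c10: i13 st.MEM  tail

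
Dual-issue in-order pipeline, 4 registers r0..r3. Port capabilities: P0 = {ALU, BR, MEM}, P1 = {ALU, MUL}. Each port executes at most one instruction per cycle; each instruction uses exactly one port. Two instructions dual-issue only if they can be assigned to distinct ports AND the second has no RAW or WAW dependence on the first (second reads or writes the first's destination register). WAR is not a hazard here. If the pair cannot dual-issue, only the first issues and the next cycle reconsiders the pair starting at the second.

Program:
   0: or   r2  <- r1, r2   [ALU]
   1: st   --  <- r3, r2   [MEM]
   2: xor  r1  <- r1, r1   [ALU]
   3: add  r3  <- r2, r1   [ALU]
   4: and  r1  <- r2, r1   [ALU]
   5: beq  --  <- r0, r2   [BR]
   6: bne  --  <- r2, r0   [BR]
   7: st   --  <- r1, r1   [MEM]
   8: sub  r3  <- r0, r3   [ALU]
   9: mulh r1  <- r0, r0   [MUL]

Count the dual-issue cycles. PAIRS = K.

PAIRS = 3

c0: i0 or  RAW r2
c1: i1/i2 st+xor  dual
c2: i3/i4 add+and  dual
c3: i5 beq  no-port BR/BR
c4: i6 bne  no-port BR/MEM
c5: i7/i8 st+sub  dual
c6: i9 mulh  tail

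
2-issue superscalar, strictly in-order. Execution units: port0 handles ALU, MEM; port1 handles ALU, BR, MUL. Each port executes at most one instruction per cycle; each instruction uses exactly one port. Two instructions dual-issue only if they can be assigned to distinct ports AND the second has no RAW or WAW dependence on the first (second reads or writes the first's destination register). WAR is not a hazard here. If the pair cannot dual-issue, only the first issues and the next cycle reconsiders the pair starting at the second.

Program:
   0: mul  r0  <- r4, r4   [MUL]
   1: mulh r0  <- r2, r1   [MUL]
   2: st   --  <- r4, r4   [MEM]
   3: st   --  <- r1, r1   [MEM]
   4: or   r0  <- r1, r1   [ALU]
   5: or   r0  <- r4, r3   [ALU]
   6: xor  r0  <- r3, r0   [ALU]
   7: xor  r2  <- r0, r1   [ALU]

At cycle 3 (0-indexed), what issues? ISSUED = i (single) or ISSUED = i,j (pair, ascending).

t=0 i0:mul.MUL ; no-port MUL/MUL
t=1 i1&i2:mulh.MUL st.MEM ; 2-wide
t=2 i3&i4:st.MEM or.ALU ; 2-wide
t=3 i5:or.ALU ; RAW+WAW r0
t=4 i6:xor.ALU ; RAW r0
t=5 i7:xor.ALU ; tail

ISSUED = 5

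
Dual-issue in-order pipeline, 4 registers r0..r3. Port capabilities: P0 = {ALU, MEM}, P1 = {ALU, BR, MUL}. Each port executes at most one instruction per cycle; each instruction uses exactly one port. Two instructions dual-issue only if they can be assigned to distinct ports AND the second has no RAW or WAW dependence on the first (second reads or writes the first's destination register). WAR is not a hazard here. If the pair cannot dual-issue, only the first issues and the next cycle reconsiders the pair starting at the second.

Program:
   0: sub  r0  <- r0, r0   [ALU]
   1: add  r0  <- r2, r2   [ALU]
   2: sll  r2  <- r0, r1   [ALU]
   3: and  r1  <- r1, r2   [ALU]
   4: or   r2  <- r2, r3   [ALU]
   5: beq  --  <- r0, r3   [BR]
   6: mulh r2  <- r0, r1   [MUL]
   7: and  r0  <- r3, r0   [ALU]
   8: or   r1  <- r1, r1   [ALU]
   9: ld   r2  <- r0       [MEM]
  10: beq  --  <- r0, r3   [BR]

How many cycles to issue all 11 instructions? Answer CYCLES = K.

CYCLES = 8

0. sub.ALU @i0  | WAW r0
1. add.ALU @i1  | RAW r0
2. sll.ALU @i2  | RAW r2
3. and.ALU+or.ALU @i3/i4  | pair
4. beq.BR @i5  | no-port BR/MUL
5. mulh.MUL+and.ALU @i6/i7  | pair
6. or.ALU+ld.MEM @i8/i9  | pair
7. beq.BR @i10  | tail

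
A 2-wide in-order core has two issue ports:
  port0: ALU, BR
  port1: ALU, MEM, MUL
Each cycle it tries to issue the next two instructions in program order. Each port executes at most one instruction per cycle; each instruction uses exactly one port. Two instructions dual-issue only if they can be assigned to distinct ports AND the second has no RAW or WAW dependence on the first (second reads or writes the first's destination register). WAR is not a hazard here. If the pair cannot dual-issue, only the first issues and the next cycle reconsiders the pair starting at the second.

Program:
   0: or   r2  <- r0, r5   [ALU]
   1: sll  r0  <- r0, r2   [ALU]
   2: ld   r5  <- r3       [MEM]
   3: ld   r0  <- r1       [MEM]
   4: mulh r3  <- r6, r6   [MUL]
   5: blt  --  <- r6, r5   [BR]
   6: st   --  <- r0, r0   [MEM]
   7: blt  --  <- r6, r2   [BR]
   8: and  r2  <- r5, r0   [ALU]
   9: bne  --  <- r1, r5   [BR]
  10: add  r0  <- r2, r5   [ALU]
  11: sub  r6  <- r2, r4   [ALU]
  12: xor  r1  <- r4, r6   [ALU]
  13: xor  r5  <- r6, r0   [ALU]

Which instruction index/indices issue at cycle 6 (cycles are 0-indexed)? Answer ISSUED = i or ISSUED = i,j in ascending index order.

ISSUED = 10,11

0. or @i0  | RAW r2
1. sll/ld @i1/i2  | pair
2. ld @i3  | no-port MEM/MUL
3. mulh/blt @i4/i5  | pair
4. st/blt @i6/i7  | pair
5. and/bne @i8/i9  | pair
6. add/sub @i10/i11  | pair
7. xor/xor @i12/i13  | pair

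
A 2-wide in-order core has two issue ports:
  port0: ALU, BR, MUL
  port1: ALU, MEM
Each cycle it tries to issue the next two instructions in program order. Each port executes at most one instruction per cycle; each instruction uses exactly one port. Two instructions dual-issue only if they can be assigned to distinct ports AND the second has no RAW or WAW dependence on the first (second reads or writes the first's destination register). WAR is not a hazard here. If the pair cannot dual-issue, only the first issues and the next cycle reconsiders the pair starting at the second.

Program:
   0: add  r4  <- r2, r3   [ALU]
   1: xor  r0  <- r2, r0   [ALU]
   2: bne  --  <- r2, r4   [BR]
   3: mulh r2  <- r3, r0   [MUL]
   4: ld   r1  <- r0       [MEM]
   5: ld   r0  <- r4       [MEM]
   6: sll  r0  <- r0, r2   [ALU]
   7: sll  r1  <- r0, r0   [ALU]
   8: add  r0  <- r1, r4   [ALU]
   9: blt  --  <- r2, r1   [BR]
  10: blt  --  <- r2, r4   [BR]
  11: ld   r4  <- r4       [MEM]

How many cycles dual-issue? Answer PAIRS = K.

PAIRS = 4

[0] i0/i1  add;xor  -- 2-wide
[1] i2  bne  -- no-port BR/MUL
[2] i3/i4  mulh;ld  -- 2-wide
[3] i5  ld  -- RAW+WAW r0
[4] i6  sll  -- RAW r0
[5] i7  sll  -- RAW r1
[6] i8/i9  add;blt  -- 2-wide
[7] i10/i11  blt;ld  -- 2-wide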